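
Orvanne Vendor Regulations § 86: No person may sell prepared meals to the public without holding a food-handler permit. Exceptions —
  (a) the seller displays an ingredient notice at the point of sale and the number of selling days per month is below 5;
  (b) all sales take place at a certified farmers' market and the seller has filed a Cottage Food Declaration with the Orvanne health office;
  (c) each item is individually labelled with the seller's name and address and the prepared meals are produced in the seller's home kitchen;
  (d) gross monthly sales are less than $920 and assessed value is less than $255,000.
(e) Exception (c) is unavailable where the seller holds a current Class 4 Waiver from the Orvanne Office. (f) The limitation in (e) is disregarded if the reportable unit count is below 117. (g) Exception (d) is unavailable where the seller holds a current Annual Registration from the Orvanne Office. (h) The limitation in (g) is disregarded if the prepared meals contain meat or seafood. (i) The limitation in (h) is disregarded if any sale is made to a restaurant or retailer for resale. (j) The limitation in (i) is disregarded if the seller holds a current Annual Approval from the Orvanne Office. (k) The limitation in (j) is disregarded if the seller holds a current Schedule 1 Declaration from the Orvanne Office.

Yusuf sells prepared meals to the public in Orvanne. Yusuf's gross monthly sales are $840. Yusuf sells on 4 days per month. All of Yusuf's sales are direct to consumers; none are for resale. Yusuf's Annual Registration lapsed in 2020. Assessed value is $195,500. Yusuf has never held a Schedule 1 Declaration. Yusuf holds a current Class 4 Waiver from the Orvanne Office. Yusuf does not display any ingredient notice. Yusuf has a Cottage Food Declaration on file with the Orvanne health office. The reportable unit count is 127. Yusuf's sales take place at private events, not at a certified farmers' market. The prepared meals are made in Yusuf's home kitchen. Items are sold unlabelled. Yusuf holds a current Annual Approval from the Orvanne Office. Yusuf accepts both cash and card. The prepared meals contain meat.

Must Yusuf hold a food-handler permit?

Exception (a) does not apply: no ingredient notice is displayed.
Exception (b) fails — sales are at private events, not a certified farmers' market.
Exception (c) fails — items are sold unlabelled.
Exception (d): gross monthly sales are $840, less than the $920 limit; assessed value is $195,500, less than the $255,000 limit — every condition holds. As to paragraphs (g)–(k): (g), which would limit (d), is not engaged: the Annual Registration is not current. Exception (d) stands.

No — exception (d) applies; Yusuf is not required to hold a food-handler permit.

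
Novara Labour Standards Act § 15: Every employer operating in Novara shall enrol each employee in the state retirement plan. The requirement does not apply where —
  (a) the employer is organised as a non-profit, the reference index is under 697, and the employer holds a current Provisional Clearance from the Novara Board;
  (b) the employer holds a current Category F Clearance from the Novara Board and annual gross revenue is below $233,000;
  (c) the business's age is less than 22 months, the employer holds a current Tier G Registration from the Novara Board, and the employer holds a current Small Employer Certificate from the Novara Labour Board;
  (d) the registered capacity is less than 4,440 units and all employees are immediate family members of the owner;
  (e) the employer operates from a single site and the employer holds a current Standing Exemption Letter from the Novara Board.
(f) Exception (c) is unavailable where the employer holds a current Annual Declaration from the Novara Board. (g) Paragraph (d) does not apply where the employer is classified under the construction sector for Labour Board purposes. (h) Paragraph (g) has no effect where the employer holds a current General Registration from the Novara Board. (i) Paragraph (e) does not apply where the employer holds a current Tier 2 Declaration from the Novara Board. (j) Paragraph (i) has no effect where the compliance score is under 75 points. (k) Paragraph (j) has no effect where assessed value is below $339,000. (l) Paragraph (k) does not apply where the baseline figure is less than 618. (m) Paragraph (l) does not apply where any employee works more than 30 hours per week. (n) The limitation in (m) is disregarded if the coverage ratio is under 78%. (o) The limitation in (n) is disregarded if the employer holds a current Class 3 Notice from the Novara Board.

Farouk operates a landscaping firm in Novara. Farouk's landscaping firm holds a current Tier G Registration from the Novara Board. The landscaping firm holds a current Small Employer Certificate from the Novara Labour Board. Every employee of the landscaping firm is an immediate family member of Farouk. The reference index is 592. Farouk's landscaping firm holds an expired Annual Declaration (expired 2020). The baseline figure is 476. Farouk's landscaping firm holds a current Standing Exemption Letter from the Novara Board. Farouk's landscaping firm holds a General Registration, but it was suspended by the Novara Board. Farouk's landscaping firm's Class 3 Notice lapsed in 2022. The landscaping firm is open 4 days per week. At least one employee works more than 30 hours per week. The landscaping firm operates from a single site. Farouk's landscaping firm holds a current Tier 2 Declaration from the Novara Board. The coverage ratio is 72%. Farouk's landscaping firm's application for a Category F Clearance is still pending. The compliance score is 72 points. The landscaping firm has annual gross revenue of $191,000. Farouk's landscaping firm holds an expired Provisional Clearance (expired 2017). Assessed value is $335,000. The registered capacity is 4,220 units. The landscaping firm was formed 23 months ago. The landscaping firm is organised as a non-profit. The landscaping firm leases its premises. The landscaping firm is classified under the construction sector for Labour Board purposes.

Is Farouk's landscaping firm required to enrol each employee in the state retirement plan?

Exception (a) fails — there is no Provisional Clearance in force.
Exception (b) requires that the employer holds a current Category F Clearance from the Novara Board; but the Category F Clearance is not current, so (b) is unavailable.
Exception (c) requires that the business's age is less than 22 months; but the business's age is 23 months, not less than 22 months, so (c) is unavailable.
Exception (d) is satisfied on its face — the registered capacity is 4,220 units, less than the 4,440 units limit; every employee is an immediate family member. But applying paragraphs (g)–(h): (g) operates against (d): the landscaping firm is classified under the construction sector. (h) is not triggered (there is no General Registration in force), so (g) stands. (d) is therefore removed.
Exception (e): the employer operates from a single site; a current Standing Exemption Letter is held — every condition holds. As to paragraphs (i)–(o): (i) applies (a current Tier 2 Declaration is held), but is set aside by (j): (j) operates against (i): the compliance score is 72 points, under the 75 points limit. (k) would limit (j) — assessed value is $335,000, below the $339,000 limit — but (l) sets (k) aside: (l) operates against (k): the baseline figure is 476, less than the 618 limit. (m) would limit (l) — at least one employee exceeds 30 hours/week — but (n) sets (m) aside: (n) is engaged — the coverage ratio is 72%, under the 78% limit. (o) is not engaged (the Class 3 Notice is not current), so (n) stands. So (e) applies.

No — exception (e) applies; Farouk's landscaping firm is not required to enrol each employee in the state retirement plan.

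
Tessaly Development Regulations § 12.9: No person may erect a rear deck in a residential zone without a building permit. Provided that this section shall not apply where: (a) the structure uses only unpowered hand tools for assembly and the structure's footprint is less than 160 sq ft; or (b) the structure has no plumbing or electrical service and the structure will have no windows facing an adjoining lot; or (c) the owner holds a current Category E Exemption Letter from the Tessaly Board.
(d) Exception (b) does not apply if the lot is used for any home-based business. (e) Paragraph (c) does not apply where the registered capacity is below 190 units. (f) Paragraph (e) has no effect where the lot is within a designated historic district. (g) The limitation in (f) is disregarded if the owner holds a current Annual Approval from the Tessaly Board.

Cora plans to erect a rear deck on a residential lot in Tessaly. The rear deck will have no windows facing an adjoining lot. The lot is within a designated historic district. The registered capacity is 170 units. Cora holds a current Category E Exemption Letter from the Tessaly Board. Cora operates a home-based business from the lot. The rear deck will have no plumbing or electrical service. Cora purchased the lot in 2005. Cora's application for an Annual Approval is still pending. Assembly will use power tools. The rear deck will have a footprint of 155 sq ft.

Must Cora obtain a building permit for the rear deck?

Exception (a) fails — assembly uses power tools.
Exception (b) is satisfied on its face — there is no plumbing or electrical service; no windows face an adjoining lot. But applying paragraph (d): (d) operates against (b): a home-based business operates on the lot. (b) is therefore removed.
Exception (c): a current Category E Exemption Letter is held — every condition holds. Applying paragraphs (e)–(g): (e) would limit (c) — the registered capacity is 170 units, below the 190 units limit — but (f) sets (e) aside: (f) is engaged — the lot is in a historic district. (g), which would lift (f), is not engaged — no current Annual Approval is held. (c) remains available.

No — exception (c) applies; Cora does not need a building permit.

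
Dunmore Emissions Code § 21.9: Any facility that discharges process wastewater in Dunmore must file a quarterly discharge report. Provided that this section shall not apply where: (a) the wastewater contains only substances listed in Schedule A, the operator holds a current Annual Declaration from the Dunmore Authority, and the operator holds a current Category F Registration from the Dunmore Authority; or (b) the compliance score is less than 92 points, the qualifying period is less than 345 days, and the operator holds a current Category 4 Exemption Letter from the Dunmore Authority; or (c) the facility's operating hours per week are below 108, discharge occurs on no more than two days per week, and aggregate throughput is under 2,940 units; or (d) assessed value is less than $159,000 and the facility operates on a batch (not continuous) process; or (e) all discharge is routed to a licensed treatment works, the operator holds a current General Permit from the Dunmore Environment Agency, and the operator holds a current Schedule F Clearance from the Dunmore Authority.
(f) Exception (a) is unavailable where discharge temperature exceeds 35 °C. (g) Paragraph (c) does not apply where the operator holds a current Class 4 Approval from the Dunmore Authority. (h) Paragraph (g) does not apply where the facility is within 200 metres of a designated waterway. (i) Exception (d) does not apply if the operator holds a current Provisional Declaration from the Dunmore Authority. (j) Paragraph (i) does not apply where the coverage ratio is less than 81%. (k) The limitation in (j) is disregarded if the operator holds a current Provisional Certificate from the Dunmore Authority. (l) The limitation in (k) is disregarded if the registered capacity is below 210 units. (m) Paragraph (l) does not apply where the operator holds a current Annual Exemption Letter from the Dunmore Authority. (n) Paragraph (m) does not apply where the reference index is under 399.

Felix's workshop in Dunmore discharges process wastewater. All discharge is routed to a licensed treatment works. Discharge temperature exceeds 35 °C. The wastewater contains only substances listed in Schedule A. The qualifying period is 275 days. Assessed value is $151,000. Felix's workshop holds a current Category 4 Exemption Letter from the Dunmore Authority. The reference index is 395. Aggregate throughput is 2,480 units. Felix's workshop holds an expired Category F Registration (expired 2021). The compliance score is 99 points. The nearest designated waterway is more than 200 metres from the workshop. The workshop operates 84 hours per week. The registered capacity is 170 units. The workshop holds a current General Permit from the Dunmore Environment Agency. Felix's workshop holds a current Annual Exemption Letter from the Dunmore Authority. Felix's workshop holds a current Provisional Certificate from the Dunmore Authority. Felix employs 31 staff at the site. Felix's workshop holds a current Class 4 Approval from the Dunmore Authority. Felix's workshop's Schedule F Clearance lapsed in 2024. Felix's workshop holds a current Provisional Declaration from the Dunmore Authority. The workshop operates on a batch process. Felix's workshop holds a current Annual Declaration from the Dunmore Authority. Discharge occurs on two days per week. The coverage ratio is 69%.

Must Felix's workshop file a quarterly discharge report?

No — exception (d) applies; Felix's workshop is not required to file a quarterly discharge report.

Exception (a) fails — there is no Category F Registration in force.
Exception (b) does not apply: the compliance score is 99 points, not less than 92 points.
Exception (c)'s conditions are all satisfied: the facility's operating hours per week are 84, below the 108 limit; discharge occurs on no more than two days per week; aggregate throughput is 2,480 units, under the 2,940 units limit. However, paragraphs (g)–(h) must be considered: (g) is triggered — a current Class 4 Approval is held. (h) does not operate here (the workshop is more than 200 m from any designated waterway), so (g) stands. (c) is therefore removed.
Exception (d): assessed value is $151,000, less than the $159,000 limit; the facility operates on a batch process — every condition holds. Considering the limiting provisions: (i) would limit (d) — a current Provisional Declaration is held — but (j) sets (i) aside: (j) is engaged — the coverage ratio is 69%, less than the 81% limit. (k) operates (a current Provisional Certificate is held), but is overridden by (l): (l) operates against (k): the registered capacity is 170 units, below the 210 units limit. (m) is triggered (a current Annual Exemption Letter is held), but is displaced by (n): (n) operates against (m): the reference index is 395, under the 399 limit. Exception (d) stands.
Exception (e) requires that the operator holds a current Schedule F Clearance from the Dunmore Authority; but the Schedule F Clearance is not current, so (e) is unavailable.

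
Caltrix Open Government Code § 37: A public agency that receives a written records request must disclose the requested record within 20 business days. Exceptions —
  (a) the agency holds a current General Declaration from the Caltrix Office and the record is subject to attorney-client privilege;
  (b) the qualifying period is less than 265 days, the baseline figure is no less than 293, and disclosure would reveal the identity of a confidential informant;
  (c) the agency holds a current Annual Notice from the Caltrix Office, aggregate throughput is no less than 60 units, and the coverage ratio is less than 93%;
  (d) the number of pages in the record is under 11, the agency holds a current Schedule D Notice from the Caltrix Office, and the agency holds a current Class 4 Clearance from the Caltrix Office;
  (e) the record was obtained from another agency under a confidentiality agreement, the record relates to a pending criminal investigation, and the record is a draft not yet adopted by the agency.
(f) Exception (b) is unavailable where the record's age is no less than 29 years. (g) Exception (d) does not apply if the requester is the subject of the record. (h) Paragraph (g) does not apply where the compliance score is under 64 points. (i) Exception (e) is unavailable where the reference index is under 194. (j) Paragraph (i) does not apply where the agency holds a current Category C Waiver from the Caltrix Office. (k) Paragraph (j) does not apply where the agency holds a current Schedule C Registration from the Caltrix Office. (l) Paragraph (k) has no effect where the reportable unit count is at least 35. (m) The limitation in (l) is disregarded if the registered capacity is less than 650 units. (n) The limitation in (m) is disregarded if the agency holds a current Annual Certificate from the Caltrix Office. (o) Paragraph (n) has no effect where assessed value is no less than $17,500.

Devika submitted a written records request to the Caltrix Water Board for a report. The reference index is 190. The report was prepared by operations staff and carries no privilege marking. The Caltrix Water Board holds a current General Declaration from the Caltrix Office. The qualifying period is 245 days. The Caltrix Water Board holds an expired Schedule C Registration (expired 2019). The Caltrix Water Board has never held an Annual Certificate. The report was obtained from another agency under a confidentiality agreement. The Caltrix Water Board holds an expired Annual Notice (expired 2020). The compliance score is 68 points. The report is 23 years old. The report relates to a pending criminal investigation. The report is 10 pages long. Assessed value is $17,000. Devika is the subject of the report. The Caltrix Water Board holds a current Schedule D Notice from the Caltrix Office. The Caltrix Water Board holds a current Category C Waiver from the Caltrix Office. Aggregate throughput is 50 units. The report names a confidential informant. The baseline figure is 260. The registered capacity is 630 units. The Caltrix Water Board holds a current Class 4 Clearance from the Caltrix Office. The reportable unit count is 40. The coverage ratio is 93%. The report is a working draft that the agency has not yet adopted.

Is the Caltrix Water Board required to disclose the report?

Exception (a) does not apply: the report carries no privilege marking.
Exception (b) does not apply: the baseline figure is 260, short of 293.
Exception (c) requires that the agency holds a current Annual Notice from the Caltrix Office; but no current Annual Notice is held, so (c) is unavailable.
Exception (d) is satisfied on its face — the number of pages in the record is 10, under the 11 limit; a current Schedule D Notice is held; a current Class 4 Clearance is held. But applying paragraphs (g)–(h): (g) operates against (d): Devika is the subject of the report. (h), which would lift (g), is inapplicable — the compliance score is 68 points, not under 64 points. Exception (d) does not apply.
Exception (e): the report was obtained under a confidentiality agreement; the report relates to a pending investigation; the report is an unadopted draft — every condition holds. Applying paragraphs (i)–(o): (i) applies (the reference index is 190, under the 194 limit), but is set aside by (j): (j) operates against (i): a current Category C Waiver is held. (k) is not engaged (there is no Schedule C Registration in force), so (j) stands. (e) remains available.

No — exception (e) applies; the Caltrix Water Board is not required to disclose the report.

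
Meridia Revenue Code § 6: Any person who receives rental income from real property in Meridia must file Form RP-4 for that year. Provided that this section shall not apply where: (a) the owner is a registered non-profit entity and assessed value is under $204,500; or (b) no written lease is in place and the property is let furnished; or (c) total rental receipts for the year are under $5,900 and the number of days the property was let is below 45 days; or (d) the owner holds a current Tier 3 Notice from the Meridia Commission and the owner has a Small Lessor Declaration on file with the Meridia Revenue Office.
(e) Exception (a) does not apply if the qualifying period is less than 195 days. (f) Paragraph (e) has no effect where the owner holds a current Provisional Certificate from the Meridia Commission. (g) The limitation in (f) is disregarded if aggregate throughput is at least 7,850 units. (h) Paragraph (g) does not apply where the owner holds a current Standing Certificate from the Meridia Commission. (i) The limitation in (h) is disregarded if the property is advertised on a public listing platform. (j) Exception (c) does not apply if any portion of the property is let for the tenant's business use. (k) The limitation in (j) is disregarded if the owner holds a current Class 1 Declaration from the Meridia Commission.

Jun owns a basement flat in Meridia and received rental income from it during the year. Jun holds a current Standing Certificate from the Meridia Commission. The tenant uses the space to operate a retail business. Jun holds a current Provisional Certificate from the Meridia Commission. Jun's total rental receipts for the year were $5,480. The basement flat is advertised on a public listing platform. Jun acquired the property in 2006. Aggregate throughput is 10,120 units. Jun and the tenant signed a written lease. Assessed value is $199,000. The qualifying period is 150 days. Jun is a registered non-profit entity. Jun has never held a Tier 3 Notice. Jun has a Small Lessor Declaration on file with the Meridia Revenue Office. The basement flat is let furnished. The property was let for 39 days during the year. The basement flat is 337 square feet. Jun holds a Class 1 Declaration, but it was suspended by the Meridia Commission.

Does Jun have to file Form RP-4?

Yes — Jun must file Form RP-4.

Exception (a) is satisfied on its face — Jun is a registered non-profit; assessed value is $199,000, under the $204,500 limit. But: (e) applies — the qualifying period is 150 days, less than the 195 days limit. (f) is triggered (a current Provisional Certificate is held), but yields to (g): (g) is triggered — aggregate throughput is 10,120 units, meeting the 7,850 units threshold. (h) would limit (g) — a current Standing Certificate is held — but (i) sets (h) aside: (i) operates against (h): the property is publicly advertised. (a) is therefore removed.
Exception (b) requires that no written lease is in place; but a written lease is in place, so (b) is unavailable.
Exception (c)'s conditions are all satisfied: total rental receipts for the year are $5,480, under the $5,900 limit; the number of days the property was let is 39 days, below the 45 days limit. Turning to paragraphs (j)–(k): (j) operates against (c): the space is let for business use. (k), which would lift (j), is not engaged — no current Class 1 Declaration is held. Exception (c) does not apply.
Exception (d) does not apply: there is no Tier 3 Notice in force.
No exception is made out. Jun falls within the general rule.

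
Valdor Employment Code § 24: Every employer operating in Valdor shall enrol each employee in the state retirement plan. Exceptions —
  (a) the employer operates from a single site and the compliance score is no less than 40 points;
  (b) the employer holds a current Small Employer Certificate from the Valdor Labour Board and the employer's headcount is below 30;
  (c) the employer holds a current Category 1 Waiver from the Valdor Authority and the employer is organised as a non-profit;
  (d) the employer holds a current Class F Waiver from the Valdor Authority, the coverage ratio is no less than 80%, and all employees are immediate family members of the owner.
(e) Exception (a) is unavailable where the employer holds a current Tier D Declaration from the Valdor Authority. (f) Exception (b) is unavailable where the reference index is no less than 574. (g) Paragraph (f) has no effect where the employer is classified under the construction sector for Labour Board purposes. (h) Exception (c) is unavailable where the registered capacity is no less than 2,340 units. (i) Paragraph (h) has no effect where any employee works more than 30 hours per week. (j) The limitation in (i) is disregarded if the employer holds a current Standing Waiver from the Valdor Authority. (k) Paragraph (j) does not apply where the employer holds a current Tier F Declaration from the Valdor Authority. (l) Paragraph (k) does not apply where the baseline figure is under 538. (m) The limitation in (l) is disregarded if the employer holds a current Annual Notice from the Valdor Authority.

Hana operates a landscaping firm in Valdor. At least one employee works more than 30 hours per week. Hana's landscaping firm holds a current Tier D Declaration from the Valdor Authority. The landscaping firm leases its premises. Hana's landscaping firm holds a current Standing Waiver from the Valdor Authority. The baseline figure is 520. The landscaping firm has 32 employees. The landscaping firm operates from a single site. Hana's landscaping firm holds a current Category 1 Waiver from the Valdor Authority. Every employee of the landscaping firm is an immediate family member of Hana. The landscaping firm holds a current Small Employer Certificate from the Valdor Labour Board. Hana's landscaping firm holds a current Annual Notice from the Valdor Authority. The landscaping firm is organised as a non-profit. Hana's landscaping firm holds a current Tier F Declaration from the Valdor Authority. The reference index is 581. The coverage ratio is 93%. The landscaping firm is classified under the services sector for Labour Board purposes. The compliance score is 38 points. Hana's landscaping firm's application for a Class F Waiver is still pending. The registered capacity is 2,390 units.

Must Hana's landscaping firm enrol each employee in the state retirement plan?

No — exception (c) applies; Hana's landscaping firm is not required to enrol each employee in the state retirement plan.

Exception (a) fails — the compliance score is 38 points, short of 40 points.
Exception (b) fails — the employer's headcount is 32, not below 30.
All of (c)'s requirements are met (a current Category 1 Waiver is held; the employer is a non-profit). Applying paragraphs (h)–(m): (h) operates (the registered capacity is 2,390 units, meeting the 2,340 units threshold), but is displaced by (i): (i) operates against (h): at least one employee exceeds 30 hours/week. (j) would limit (i) — a current Standing Waiver is held — but (k) sets (j) aside: (k) is engaged — a current Tier F Declaration is held. (l) is engaged (the baseline figure is 520, under the 538 limit), but is itself disapplied by (m): (m) operates — a current Annual Notice is held. Exception (c) stands.
Exception (d) does not apply: no current Class F Waiver is held.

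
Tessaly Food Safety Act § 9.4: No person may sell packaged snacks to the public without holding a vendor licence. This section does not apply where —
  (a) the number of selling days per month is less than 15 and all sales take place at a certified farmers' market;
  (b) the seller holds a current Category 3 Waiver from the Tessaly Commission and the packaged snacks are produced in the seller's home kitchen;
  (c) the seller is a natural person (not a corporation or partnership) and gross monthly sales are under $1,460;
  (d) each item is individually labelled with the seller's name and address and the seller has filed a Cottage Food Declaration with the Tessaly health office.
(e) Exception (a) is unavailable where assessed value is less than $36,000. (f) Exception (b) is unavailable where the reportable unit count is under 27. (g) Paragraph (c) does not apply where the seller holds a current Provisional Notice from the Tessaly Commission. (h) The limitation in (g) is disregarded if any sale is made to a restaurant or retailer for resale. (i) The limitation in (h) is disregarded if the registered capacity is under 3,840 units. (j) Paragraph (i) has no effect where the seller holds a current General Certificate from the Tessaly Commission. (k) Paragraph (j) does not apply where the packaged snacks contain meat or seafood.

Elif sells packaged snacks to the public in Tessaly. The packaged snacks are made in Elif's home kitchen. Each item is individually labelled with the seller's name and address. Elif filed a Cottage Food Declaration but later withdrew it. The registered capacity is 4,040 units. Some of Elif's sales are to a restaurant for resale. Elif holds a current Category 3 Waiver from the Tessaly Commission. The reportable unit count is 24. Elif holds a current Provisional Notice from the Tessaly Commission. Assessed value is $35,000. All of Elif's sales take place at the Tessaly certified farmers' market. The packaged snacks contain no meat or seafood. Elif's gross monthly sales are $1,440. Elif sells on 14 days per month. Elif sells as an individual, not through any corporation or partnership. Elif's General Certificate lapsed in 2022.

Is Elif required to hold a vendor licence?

No — exception (c) applies; Elif is not required to hold a vendor licence.

Exception (a) is satisfied on its face — the number of selling days per month is 14, less than the 15 limit; all sales are at a certified farmers' market. But applying paragraph (e): (e) is engaged — assessed value is $35,000, less than the $36,000 limit. Exception (a) does not apply.
All of (b)'s requirements are met (a current Category 3 Waiver is held; the packaged snacks are home-kitchen produced). But applying paragraph (f): (f) operates — the reportable unit count is 24, under the 27 limit. So (b) is unavailable.
Exception (c) is satisfied on its face — the seller is a natural person; gross monthly sales are $1,440, under the $1,460 limit. As to paragraphs (g)–(k): (g) would limit (c) — a current Provisional Notice is held — but (h) sets (g) aside: (h) is engaged — some sales are to a restaurant for resale. (i) does not operate here (the registered capacity is 4,040 units, not under 3,840 units), so (h) stands. Exception (c) stands.
Exception (d) fails — the Cottage Food Declaration was withdrawn.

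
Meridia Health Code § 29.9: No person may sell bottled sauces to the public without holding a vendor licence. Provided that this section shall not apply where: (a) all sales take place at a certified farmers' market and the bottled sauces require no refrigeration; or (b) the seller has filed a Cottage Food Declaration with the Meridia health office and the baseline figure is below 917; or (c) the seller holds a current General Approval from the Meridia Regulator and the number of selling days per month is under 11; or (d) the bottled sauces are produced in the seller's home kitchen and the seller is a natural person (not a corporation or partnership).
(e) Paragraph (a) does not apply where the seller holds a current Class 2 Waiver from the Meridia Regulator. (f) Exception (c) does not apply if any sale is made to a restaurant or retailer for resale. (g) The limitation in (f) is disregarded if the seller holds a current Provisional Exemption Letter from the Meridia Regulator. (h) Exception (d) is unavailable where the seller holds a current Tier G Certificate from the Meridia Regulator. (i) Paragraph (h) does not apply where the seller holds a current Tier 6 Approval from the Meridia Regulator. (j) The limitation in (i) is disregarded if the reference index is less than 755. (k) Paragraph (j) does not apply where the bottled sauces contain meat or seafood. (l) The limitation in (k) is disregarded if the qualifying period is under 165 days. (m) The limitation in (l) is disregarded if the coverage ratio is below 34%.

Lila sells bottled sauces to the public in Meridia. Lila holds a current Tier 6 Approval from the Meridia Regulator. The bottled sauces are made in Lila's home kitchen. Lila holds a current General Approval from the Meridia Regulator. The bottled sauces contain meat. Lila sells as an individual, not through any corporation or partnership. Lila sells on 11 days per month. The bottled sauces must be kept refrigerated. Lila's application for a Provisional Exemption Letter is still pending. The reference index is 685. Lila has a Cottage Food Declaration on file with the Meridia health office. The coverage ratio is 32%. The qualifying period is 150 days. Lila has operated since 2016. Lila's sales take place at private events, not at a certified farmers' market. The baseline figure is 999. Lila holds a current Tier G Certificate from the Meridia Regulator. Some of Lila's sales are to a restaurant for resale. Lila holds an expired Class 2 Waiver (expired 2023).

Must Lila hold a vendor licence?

Exception (a) does not apply: sales are at private events, not a certified farmers' market.
Exception (b) requires that the baseline figure is below 917; but the baseline figure is 999, not below 917, so (b) is unavailable.
Exception (c) does not apply: the number of selling days per month is 11, not under 11.
Exception (d) is satisfied on its face — the bottled sauces are home-kitchen produced; the seller is a natural person. Considering the limiting provisions: (h) operates (a current Tier G Certificate is held), but is itself disapplied by (i): (i) applies — a current Tier 6 Approval is held. (j) applies (the reference index is 685, less than the 755 limit), but is set aside by (k): (k) is engaged — the bottled sauces contain meat. (l) would limit (k) — the qualifying period is 150 days, under the 165 days limit — but (m) sets (l) aside: (m) applies — the coverage ratio is 32%, below the 34% limit. (d) remains available.

No — exception (d) applies; Lila is not required to hold a vendor licence.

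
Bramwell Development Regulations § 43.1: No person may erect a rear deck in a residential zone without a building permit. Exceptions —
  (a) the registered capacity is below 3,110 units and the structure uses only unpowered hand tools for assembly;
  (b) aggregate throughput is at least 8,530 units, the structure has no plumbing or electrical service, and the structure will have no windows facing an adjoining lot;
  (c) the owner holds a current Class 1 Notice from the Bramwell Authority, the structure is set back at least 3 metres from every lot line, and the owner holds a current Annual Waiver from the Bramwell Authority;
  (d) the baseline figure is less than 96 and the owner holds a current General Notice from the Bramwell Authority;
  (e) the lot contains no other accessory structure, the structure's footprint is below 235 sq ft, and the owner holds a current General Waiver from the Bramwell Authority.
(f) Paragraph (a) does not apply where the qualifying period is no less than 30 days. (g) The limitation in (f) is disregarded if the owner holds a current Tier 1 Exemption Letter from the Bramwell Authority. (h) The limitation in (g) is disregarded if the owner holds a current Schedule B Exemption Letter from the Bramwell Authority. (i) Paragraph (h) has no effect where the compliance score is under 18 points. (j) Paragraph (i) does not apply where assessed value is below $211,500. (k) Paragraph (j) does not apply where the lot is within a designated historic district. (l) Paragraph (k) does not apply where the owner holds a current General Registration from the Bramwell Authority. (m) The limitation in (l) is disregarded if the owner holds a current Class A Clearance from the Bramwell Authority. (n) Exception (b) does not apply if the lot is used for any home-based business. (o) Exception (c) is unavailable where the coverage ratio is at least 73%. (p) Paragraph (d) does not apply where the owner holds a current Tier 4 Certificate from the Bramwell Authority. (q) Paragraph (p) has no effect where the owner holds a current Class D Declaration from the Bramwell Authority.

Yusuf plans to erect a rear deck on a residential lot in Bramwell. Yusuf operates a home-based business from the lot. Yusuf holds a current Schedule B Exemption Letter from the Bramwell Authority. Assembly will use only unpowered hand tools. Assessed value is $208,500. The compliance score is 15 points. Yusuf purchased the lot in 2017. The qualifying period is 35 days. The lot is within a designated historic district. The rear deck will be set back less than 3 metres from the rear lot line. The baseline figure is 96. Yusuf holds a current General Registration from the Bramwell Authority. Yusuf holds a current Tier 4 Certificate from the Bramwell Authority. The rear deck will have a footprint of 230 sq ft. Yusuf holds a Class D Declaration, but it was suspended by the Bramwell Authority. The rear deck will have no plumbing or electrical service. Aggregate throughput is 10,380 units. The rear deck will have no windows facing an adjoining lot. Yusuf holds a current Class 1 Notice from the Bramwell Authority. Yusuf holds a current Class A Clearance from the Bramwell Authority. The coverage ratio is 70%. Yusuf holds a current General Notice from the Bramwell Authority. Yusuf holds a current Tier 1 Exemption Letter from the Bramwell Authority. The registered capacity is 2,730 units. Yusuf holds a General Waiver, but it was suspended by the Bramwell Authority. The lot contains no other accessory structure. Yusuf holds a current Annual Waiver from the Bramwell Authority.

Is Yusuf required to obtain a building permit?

Exception (a): the registered capacity is 2,730 units, below the 3,110 units limit; assembly uses only hand tools — every condition holds. As to paragraphs (f)–(m): (f) is engaged (the qualifying period is 35 days, meeting the 30 days threshold), but is overridden by (g): (g) operates against (f): a current Tier 1 Exemption Letter is held. (h) operates (a current Schedule B Exemption Letter is held), but is itself disapplied by (i): (i) operates against (h): the compliance score is 15 points, under the 18 points limit. (j) applies (assessed value is $208,500, below the $211,500 limit), but is set aside by (k): (k) is engaged — the lot is in a historic district. (l) applies (a current General Registration is held), but is displaced by (m): (m) operates against (l): a current Class A Clearance is held. So (a) applies.
Exception (b)'s conditions are all satisfied: aggregate throughput is 10,380 units, meeting the 8,530 units threshold; there is no plumbing or electrical service; no windows face an adjoining lot. But applying paragraph (n): (n) operates — a home-based business operates on the lot. Exception (b) does not apply.
Exception (c) does not apply: the rear setback is under 3 m.
Exception (d) requires that the baseline figure is less than 96; but the baseline figure is 96, not less than 96, so (d) is unavailable.
Exception (e) fails — there is no General Waiver in force.

No — exception (a) applies; Yusuf does not need a building permit.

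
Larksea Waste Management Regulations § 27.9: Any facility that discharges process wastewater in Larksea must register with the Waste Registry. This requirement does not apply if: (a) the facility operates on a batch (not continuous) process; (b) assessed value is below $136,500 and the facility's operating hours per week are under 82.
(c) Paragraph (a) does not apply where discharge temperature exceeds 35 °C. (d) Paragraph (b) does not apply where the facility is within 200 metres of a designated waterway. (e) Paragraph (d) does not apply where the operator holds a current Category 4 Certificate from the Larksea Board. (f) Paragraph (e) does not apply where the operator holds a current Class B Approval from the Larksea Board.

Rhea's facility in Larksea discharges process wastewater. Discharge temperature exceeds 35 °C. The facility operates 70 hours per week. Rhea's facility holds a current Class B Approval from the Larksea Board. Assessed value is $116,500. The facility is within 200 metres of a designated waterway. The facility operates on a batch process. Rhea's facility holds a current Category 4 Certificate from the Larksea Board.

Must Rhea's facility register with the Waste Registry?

Yes — Rhea's facility must register with the Waste Registry.

Exception (a) is satisfied on its face — the facility operates on a batch process. But: (c) operates — discharge temperature exceeds 35 °C. Exception (a) does not apply.
Exception (b): assessed value is $116,500, below the $136,500 limit; the facility's operating hours per week are 70, under the 82 limit — every condition holds. But applying paragraphs (d)–(f): (d) operates against (b): the facility is within 200 m of a designated waterway. (e) would limit (d) — a current Category 4 Certificate is held — but (f) sets (e) aside: (f) is engaged — a current Class B Approval is held. Exception (b) does not apply.
No exception is made out. Rhea's facility falls within the general rule.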